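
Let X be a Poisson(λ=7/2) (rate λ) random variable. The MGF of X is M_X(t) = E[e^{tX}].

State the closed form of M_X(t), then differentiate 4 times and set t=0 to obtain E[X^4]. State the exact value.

M_X(t) = e^(7*e^(t)/2 - 7/2)
dM/dt = 7*e^(-7/2)*e^(t)*e^(7*e^(t)/2)/2
d^2M/dt^2 = (49*e^(2*t)*e^(7*e^(t)/2) + 14*e^(t)*e^(7*e^(t)/2))*e^(-7/2)/4
d^3M/dt^3 = (343*e^(3*t)*e^(7*e^(t)/2) + 294*e^(2*t)*e^(7*e^(t)/2) + 28*e^(t)*e^(7*e^(t)/2))*e^(-7/2)/8
d^4M/dt^4 = (2401*e^(4*t)*e^(7*e^(t)/2) + 4116*e^(3*t)*e^(7*e^(t)/2) + 1372*e^(2*t)*e^(7*e^(t)/2) + 56*e^(t)*e^(7*e^(t)/2))*e^(-7/2)/16

E[X^4] = d^4M/dt^4 |_{t=0} = 7945/16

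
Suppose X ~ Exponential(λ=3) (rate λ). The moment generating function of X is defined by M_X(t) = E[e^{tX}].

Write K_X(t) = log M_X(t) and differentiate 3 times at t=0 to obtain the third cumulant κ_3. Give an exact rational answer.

M_X(t) = 3/(3 - t)
K_X(t) = log M_X(t) = -log(3 - t) + log(3)
K^(3)(t) = -2/(t^3 - 9*t^2 + 27*t - 27)

κ_3 = K^(3)(0) = 2/27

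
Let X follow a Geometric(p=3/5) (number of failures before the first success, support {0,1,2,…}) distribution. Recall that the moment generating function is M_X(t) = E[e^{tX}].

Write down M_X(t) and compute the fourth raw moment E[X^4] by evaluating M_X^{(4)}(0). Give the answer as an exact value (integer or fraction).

M_X(t) = 3/(5*(1 - 2*e^(t)/5))
M^(4)(t) = (-48*e^(4*t) - 1320*e^(3*t) - 3300*e^(2*t) - 750*e^(t))/(32*e^(5*t) - 400*e^(4*t) + 2000*e^(3*t) - 5000*e^(2*t) + 6250*e^(t) - 3125)

E[X^4] = M^(4)(0) = 602/27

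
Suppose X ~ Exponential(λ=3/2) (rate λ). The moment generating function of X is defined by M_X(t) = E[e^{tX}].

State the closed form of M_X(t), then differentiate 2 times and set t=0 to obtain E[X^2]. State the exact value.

E[X^2] = D^2[M](0) = 8/9

M_X(t) = 3/(2*(3/2 - t))
D^2[M](t) = -24/(8*t^3 - 36*t^2 + 54*t - 27)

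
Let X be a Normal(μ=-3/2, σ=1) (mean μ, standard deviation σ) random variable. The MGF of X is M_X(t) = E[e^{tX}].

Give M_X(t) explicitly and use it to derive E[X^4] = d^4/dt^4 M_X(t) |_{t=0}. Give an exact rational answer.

E[X^4] = d^4M/dt^4 |_{t=0} = 345/16

M_X(t) = e^(t^2/2 - 3*t/2)
dM/dt = t*e^(-3*t/2)*e^(t^2/2) - 3*e^(-3*t/2)*e^(t^2/2)/2
d^2M/dt^2 = (4*t^2*e^(t^2/2) - 12*t*e^(t^2/2) + 13*e^(t^2/2))*e^(-3*t/2)/4
d^3M/dt^3 = (8*t^3*e^(t^2/2) - 36*t^2*e^(t^2/2) + 78*t*e^(t^2/2) - 63*e^(t^2/2))*e^(-3*t/2)/8
d^4M/dt^4 = (16*t^4*e^(t^2/2) - 96*t^3*e^(t^2/2) + 312*t^2*e^(t^2/2) - 504*t*e^(t^2/2) + 345*e^(t^2/2))*e^(-3*t/2)/16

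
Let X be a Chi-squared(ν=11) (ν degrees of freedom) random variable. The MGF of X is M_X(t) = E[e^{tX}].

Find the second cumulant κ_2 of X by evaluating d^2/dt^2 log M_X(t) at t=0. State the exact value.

κ_2 = K′′(0) = 22

M_X(t) = (1 - 2*t)^(-11/2)
K_X(t) = log M_X(t) = -11*log(1 - 2*t)/2
K′(t) = -11/(2*t - 1)
K′′(t) = 22/(4*t^2 - 4*t + 1)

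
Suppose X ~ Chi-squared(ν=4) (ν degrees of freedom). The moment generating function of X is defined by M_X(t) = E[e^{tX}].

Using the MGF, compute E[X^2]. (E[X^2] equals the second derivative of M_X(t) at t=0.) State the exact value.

M_X(t) = (1 - 2*t)^(-2)
dM/dt = -4/(8*t^3 - 12*t^2 + 6*t - 1)
d^2M/dt^2 = 24/(16*t^4 - 32*t^3 + 24*t^2 - 8*t + 1)

E[X^2] = d^2M/dt^2 |_{t=0} = 24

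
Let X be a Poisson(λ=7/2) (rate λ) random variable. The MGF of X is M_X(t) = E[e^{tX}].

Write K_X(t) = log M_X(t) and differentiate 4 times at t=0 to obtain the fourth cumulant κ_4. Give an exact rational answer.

M_X(t) = e^(7*e^(t)/2 - 7/2)
K_X(t) = log M_X(t) = 7*e^(t)/2 - 7/2
D^4[K](t) = 7*e^(t)/2

κ_4 = D^4[K](0) = 7/2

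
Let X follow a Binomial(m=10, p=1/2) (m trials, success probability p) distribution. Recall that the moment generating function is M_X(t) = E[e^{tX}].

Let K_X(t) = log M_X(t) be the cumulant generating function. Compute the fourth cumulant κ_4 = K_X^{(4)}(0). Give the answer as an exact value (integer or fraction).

M_X(t) = (e^(t)/2 + 1/2)^10
K_X(t) = log M_X(t) = 10*log(e^(t)/2 + 1/2)
dK/dt = 10*e^(t)/(e^(t) + 1)
d^2K/dt^2 = 10*e^(t)/(e^(2*t) + 2*e^(t) + 1)
d^3K/dt^3 = (-10*e^(2*t) + 10*e^(t))/(e^(3*t) + 3*e^(2*t) + 3*e^(t) + 1)
d^4K/dt^4 = (10*e^(3*t) - 40*e^(2*t) + 10*e^(t))/(e^(4*t) + 4*e^(3*t) + 6*e^(2*t) + 4*e^(t) + 1)

κ_4 = d^4K/dt^4 |_{t=0} = -5/4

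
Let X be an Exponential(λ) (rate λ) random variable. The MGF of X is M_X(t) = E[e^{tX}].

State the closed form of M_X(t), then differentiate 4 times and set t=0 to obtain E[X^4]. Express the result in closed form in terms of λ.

M_X(t) = λ/(λ - t)
M^(4)(t) = -24*λ/(-λ^5 + 5*λ^4*t - 10*λ^3*t^2 + 10*λ^2*t^3 - 5*λ*t^4 + t^5)

E[X^4] = M^(4)(0) = 24/λ^4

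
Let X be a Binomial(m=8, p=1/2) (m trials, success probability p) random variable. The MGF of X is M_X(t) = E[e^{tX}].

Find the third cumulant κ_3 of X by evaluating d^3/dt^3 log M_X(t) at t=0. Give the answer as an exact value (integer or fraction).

M_X(t) = (e^(t)/2 + 1/2)^8
K_X(t) = log M_X(t) = 8*log(e^(t)/2 + 1/2)
K′(t) = 8*e^(t)/(e^(t) + 1)
K′′(t) = 8*e^(t)/(e^(2*t) + 2*e^(t) + 1)
K′′′(t) = (-8*e^(2*t) + 8*e^(t))/(e^(3*t) + 3*e^(2*t) + 3*e^(t) + 1)

κ_3 = K′′′(0) = 0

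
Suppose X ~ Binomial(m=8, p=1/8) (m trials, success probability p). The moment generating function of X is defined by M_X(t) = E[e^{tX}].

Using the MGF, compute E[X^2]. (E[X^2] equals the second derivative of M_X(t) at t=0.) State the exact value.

E[X^2] = M^(2)(0) = 15/8

M_X(t) = (e^(t)/8 + 7/8)^8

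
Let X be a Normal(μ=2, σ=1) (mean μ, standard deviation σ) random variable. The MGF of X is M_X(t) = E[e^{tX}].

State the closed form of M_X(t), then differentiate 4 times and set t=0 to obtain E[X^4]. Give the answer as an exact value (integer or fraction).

E[X^4] = M′′′′(0) = 43

M_X(t) = e^(t^2/2 + 2*t)
M′(t) = t*e^(2*t)*e^(t^2/2) + 2*e^(2*t)*e^(t^2/2)
M′′(t) = t^2*e^(2*t)*e^(t^2/2) + 4*t*e^(2*t)*e^(t^2/2) + 5*e^(2*t)*e^(t^2/2)
M′′′(t) = t^3*e^(2*t)*e^(t^2/2) + 6*t^2*e^(2*t)*e^(t^2/2) + 15*t*e^(2*t)*e^(t^2/2) + 14*e^(2*t)*e^(t^2/2)
M′′′′(t) = t^4*e^(2*t)*e^(t^2/2) + 8*t^3*e^(2*t)*e^(t^2/2) + 30*t^2*e^(2*t)*e^(t^2/2) + 56*t*e^(2*t)*e^(t^2/2) + 43*e^(2*t)*e^(t^2/2)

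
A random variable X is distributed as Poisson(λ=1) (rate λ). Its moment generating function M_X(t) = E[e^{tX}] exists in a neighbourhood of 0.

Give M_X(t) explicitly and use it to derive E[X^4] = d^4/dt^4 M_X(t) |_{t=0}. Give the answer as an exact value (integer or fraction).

E[X^4] = D^4[M](0) = 15

M_X(t) = e^(e^(t) - 1)
D^4[M](t) = (e^(4*t)*e^(e^(t)) + 6*e^(3*t)*e^(e^(t)) + 7*e^(2*t)*e^(e^(t)) + e^(t)*e^(e^(t)))*e^(-1)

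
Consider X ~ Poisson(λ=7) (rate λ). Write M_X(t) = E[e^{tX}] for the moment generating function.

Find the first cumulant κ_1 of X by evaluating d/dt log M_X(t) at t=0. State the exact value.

κ_1 = D[K](0) = 7

M_X(t) = e^(7*e^(t) - 7)
K_X(t) = log M_X(t) = 7*e^(t) - 7
D[K](t) = 7*e^(t)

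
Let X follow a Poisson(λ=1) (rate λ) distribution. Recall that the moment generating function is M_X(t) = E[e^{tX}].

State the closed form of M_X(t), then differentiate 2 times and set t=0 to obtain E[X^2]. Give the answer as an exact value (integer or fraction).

M_X(t) = e^(e^(t) - 1)
M′(t) = e^(-1)*e^(t)*e^(e^(t))
M′′(t) = (e^(2*t)*e^(e^(t)) + e^(t)*e^(e^(t)))*e^(-1)

E[X^2] = M′′(0) = 2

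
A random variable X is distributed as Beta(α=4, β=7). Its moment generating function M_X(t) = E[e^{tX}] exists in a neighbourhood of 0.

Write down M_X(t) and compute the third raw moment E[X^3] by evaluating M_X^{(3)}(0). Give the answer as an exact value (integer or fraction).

M_X(t) = ₁F₁(4; 11; t)
D^3[M](t) = 10*₁F₁(7; 14; t)/143

E[X^3] = D^3[M](0) = 10/143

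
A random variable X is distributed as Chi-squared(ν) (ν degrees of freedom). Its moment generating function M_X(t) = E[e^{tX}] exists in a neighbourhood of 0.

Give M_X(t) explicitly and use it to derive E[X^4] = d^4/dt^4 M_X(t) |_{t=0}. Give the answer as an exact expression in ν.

M_X(t) = (1 - 2*t)^(-ν/2)
M′(t) = -ν/(2*t*(1 - 2*t)^(ν/2) - (1 - 2*t)^(ν/2))
M′′(t) = (ν^2 + 2*ν)/(4*t^2*(1 - 2*t)^(ν/2) - 4*t*(1 - 2*t)^(ν/2) + (1 - 2*t)^(ν/2))
M′′′(t) = (-ν^3 - 6*ν^2 - 8*ν)/(8*t^3*(1 - 2*t)^(ν/2) - 12*t^2*(1 - 2*t)^(ν/2) + 6*t*(1 - 2*t)^(ν/2) - (1 - 2*t)^(ν/2))
M′′′′(t) = (ν^4 + 12*ν^3 + 44*ν^2 + 48*ν)/(16*t^4*(1 - 2*t)^(ν/2) - 32*t^3*(1 - 2*t)^(ν/2) + 24*t^2*(1 - 2*t)^(ν/2) - 8*t*(1 - 2*t)^(ν/2) + (1 - 2*t)^(ν/2))

E[X^4] = M′′′′(0) = ν*(ν^3 + 12*ν^2 + 44*ν + 48)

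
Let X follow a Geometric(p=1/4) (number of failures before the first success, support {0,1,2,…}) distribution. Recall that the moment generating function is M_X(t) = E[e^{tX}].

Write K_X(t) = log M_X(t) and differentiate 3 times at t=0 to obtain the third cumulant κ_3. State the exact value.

κ_3 = d^3K/dt^3 |_{t=0} = 84

M_X(t) = 1/(4*(1 - 3*e^(t)/4))
K_X(t) = log M_X(t) = -log(1 - 3*e^(t)/4) - 2*log(2)
dK/dt = -3*e^(t)/(3*e^(t) - 4)
d^2K/dt^2 = 12*e^(t)/(9*e^(2*t) - 24*e^(t) + 16)
d^3K/dt^3 = (-36*e^(2*t) - 48*e^(t))/(27*e^(3*t) - 108*e^(2*t) + 144*e^(t) - 64)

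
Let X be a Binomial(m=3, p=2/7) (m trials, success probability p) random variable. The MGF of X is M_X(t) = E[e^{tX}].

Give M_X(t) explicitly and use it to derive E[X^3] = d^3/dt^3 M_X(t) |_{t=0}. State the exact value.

M_X(t) = (2*e^(t)/7 + 5/7)^3
D^3[M](t) = 216*e^(3*t)/343 + 480*e^(2*t)/343 + 150*e^(t)/343

E[X^3] = D^3[M](0) = 846/343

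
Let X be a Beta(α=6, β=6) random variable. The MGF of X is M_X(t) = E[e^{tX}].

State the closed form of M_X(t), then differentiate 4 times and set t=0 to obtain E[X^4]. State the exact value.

M_X(t) = ₁F₁(6; 12; t)
M^(4)(t) = 6*₁F₁(10; 16; t)/65

E[X^4] = M^(4)(0) = 6/65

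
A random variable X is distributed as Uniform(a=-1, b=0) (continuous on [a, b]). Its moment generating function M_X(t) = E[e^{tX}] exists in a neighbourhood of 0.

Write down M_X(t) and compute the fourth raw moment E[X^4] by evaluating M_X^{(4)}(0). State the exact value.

E[X^4] = M^(4)(0) = 1/5

M_X(t) = (1 - e^(-t))/t
M^(4)(t) = (-t^4 - 4*t^3 - 12*t^2 - 24*t + 24*e^(t) - 24)*e^(-t)/t^5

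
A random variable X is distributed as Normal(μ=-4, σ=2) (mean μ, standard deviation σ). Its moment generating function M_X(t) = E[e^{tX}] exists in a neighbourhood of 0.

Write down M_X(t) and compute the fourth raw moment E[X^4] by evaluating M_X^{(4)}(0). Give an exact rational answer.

E[X^4] = d^4M/dt^4 |_{t=0} = 688

M_X(t) = e^(2*t^2 - 4*t)
dM/dt = 4*t*e^(-4*t)*e^(2*t^2) - 4*e^(-4*t)*e^(2*t^2)
d^2M/dt^2 = (16*t^2*e^(2*t^2) - 32*t*e^(2*t^2) + 20*e^(2*t^2))*e^(-4*t)
d^3M/dt^3 = (64*t^3*e^(2*t^2) - 192*t^2*e^(2*t^2) + 240*t*e^(2*t^2) - 112*e^(2*t^2))*e^(-4*t)
d^4M/dt^4 = (256*t^4*e^(2*t^2) - 1024*t^3*e^(2*t^2) + 1920*t^2*e^(2*t^2) - 1792*t*e^(2*t^2) + 688*e^(2*t^2))*e^(-4*t)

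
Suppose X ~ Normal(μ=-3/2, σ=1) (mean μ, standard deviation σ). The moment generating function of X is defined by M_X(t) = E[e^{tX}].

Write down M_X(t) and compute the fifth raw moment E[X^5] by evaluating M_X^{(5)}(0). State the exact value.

E[X^5] = D^5[M](0) = -2043/32

M_X(t) = e^(t^2/2 - 3*t/2)
D^5[M](t) = (32*t^5*e^(t^2/2) - 240*t^4*e^(t^2/2) + 1040*t^3*e^(t^2/2) - 2520*t^2*e^(t^2/2) + 3450*t*e^(t^2/2) - 2043*e^(t^2/2))*e^(-3*t/2)/32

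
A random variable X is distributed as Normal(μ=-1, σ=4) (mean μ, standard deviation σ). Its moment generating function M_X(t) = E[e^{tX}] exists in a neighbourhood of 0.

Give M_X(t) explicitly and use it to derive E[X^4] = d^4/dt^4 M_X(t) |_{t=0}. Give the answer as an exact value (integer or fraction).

E[X^4] = M′′′′(0) = 865

M_X(t) = e^(8*t^2 - t)
M′(t) = 16*t*e^(-t)*e^(8*t^2) - e^(-t)*e^(8*t^2)
M′′(t) = (256*t^2*e^(8*t^2) - 32*t*e^(8*t^2) + 17*e^(8*t^2))*e^(-t)
M′′′(t) = (4096*t^3*e^(8*t^2) - 768*t^2*e^(8*t^2) + 816*t*e^(8*t^2) - 49*e^(8*t^2))*e^(-t)
M′′′′(t) = (65536*t^4*e^(8*t^2) - 16384*t^3*e^(8*t^2) + 26112*t^2*e^(8*t^2) - 3136*t*e^(8*t^2) + 865*e^(8*t^2))*e^(-t)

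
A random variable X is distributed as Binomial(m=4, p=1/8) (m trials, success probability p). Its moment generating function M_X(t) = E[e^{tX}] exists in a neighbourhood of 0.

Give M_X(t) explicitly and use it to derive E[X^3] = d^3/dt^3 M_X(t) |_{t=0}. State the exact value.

E[X^3] = M^(3)(0) = 71/64

M_X(t) = (e^(t)/8 + 7/8)^4
M^(3)(t) = e^(4*t)/64 + 189*e^(3*t)/1024 + 147*e^(2*t)/256 + 343*e^(t)/1024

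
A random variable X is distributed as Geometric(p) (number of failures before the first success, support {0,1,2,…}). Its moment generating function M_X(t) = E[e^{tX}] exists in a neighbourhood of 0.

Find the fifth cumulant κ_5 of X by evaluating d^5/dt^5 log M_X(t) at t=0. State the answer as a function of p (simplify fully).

κ_5 = D^5[K](0) = (p^4 - 15*p^3 + 50*p^2 - 60*p + 24)/p^5

M_X(t) = p/(-(1 - p)*e^(t) + 1)
K_X(t) = log M_X(t) = log(p) - log(-(1 - p)*e^(t) + 1)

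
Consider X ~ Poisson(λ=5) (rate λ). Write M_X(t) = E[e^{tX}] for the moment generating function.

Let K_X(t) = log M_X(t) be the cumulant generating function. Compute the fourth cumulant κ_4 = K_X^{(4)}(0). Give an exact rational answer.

κ_4 = D^4[K](0) = 5

M_X(t) = e^(5*e^(t) - 5)
K_X(t) = log M_X(t) = 5*e^(t) - 5
D^4[K](t) = 5*e^(t)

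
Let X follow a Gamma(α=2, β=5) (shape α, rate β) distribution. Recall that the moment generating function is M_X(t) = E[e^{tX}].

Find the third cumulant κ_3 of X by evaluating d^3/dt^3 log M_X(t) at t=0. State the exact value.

κ_3 = K′′′(0) = 4/125

M_X(t) = 25/(5 - t)^2
K_X(t) = log M_X(t) = -2*log(5 - t) + 2*log(5)
K′(t) = -2/(t - 5)
K′′(t) = 2/(t^2 - 10*t + 25)
K′′′(t) = -4/(t^3 - 15*t^2 + 75*t - 125)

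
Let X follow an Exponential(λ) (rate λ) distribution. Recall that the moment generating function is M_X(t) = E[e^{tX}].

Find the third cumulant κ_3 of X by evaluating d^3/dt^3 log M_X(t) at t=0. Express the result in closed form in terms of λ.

M_X(t) = λ/(λ - t)
K_X(t) = log M_X(t) = log(λ) - log(λ - t)
dK/dt = -1/(-λ + t)
d^2K/dt^2 = 1/(λ^2 - 2*λ*t + t^2)
d^3K/dt^3 = -2/(-λ^3 + 3*λ^2*t - 3*λ*t^2 + t^3)

κ_3 = d^3K/dt^3 |_{t=0} = 2/λ^3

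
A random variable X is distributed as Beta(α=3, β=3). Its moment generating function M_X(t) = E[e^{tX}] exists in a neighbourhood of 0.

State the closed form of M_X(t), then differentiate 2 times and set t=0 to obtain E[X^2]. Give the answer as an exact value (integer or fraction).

M_X(t) = ₁F₁(3; 6; t)
dM/dt = ₁F₁(4; 7; t)/2
d^2M/dt^2 = 2*₁F₁(5; 8; t)/7

E[X^2] = d^2M/dt^2 |_{t=0} = 2/7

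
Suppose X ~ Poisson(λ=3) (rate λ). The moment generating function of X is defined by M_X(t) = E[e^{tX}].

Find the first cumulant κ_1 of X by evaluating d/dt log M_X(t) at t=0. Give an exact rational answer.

κ_1 = D[K](0) = 3

M_X(t) = e^(3*e^(t) - 3)
K_X(t) = log M_X(t) = 3*e^(t) - 3
D[K](t) = 3*e^(t)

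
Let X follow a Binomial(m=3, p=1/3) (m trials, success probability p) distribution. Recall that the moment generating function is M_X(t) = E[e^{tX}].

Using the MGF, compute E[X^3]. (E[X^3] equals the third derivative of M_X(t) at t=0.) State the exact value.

E[X^3] = M^(3)(0) = 29/9

M_X(t) = (e^(t)/3 + 2/3)^3
M^(3)(t) = e^(3*t) + 16*e^(2*t)/9 + 4*e^(t)/9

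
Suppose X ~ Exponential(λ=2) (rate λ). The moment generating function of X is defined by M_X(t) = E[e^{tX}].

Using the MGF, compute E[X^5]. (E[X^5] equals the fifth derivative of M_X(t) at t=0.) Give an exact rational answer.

M_X(t) = 2/(2 - t)
M′(t) = 2/(t^2 - 4*t + 4)
M′′(t) = -4/(t^3 - 6*t^2 + 12*t - 8)
M′′′(t) = 12/(t^4 - 8*t^3 + 24*t^2 - 32*t + 16)
M′′′′(t) = -48/(t^5 - 10*t^4 + 40*t^3 - 80*t^2 + 80*t - 32)
M′′′′′(t) = 240/(t^6 - 12*t^5 + 60*t^4 - 160*t^3 + 240*t^2 - 192*t + 64)

E[X^5] = M′′′′′(0) = 15/4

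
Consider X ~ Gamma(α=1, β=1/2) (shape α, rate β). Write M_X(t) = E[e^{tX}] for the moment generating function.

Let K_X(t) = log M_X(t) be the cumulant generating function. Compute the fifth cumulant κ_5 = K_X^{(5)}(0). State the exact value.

M_X(t) = 1/(2*(1/2 - t))
K_X(t) = log M_X(t) = -log(1/2 - t) - log(2)
dK/dt = -2/(2*t - 1)
d^2K/dt^2 = 4/(4*t^2 - 4*t + 1)
d^3K/dt^3 = -16/(8*t^3 - 12*t^2 + 6*t - 1)
d^4K/dt^4 = 96/(16*t^4 - 32*t^3 + 24*t^2 - 8*t + 1)
d^5K/dt^5 = -768/(32*t^5 - 80*t^4 + 80*t^3 - 40*t^2 + 10*t - 1)

κ_5 = d^5K/dt^5 |_{t=0} = 768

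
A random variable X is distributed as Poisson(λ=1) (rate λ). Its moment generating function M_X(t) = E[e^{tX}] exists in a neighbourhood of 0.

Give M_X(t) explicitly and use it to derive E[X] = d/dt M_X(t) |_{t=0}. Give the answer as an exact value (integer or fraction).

M_X(t) = e^(e^(t) - 1)
dM/dt = e^(-1)*e^(t)*e^(e^(t))

E[X] = dM/dt |_{t=0} = 1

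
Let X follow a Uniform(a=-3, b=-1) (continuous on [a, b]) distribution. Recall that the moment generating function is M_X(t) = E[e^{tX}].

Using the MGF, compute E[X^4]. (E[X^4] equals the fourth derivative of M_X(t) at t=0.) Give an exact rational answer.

E[X^4] = d^4M/dt^4 |_{t=0} = 121/5

M_X(t) = (e^(-t) - e^(-3*t))/(2*t)
dM/dt = (-t*e^(2*t) + 3*t - e^(2*t) + 1)*e^(-3*t)/(2*t^2)
d^2M/dt^2 = (t^2*e^(2*t) - 9*t^2 + 2*t*e^(2*t) - 6*t + 2*e^(2*t) - 2)*e^(-3*t)/(2*t^3)
d^3M/dt^3 = (-t^3*e^(2*t) + 27*t^3 - 3*t^2*e^(2*t) + 27*t^2 - 6*t*e^(2*t) + 18*t - 6*e^(2*t) + 6)*e^(-3*t)/(2*t^4)
d^4M/dt^4 = (t^4*e^(2*t) - 81*t^4 + 4*t^3*e^(2*t) - 108*t^3 + 12*t^2*e^(2*t) - 108*t^2 + 24*t*e^(2*t) - 72*t + 24*e^(2*t) - 24)*e^(-3*t)/(2*t^5)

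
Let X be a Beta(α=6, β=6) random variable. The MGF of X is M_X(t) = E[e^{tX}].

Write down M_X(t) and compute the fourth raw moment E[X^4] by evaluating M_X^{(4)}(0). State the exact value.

E[X^4] = M′′′′(0) = 6/65

M_X(t) = ₁F₁(6; 12; t)
M′(t) = ₁F₁(7; 13; t)/2
M′′(t) = 7*₁F₁(8; 14; t)/26
M′′′(t) = 2*₁F₁(9; 15; t)/13
M′′′′(t) = 6*₁F₁(10; 16; t)/65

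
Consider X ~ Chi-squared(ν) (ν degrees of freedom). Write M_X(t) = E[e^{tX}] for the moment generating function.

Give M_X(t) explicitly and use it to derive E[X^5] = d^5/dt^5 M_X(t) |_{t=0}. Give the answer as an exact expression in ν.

M_X(t) = (1 - 2*t)^(-ν/2)
M′(t) = -ν/(2*t*(1 - 2*t)^(ν/2) - (1 - 2*t)^(ν/2))
M′′(t) = (ν^2 + 2*ν)/(4*t^2*(1 - 2*t)^(ν/2) - 4*t*(1 - 2*t)^(ν/2) + (1 - 2*t)^(ν/2))
M′′′(t) = (-ν^3 - 6*ν^2 - 8*ν)/(8*t^3*(1 - 2*t)^(ν/2) - 12*t^2*(1 - 2*t)^(ν/2) + 6*t*(1 - 2*t)^(ν/2) - (1 - 2*t)^(ν/2))
M′′′′(t) = (ν^4 + 12*ν^3 + 44*ν^2 + 48*ν)/(16*t^4*(1 - 2*t)^(ν/2) - 32*t^3*(1 - 2*t)^(ν/2) + 24*t^2*(1 - 2*t)^(ν/2) - 8*t*(1 - 2*t)^(ν/2) + (1 - 2*t)^(ν/2))

E[X^5] = M′′′′′(0) = ν*(ν^4 + 20*ν^3 + 140*ν^2 + 400*ν + 384)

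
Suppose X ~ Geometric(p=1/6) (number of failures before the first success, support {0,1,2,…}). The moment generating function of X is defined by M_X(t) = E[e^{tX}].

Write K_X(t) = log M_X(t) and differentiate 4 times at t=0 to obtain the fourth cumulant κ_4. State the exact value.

M_X(t) = 1/(6*(1 - 5*e^(t)/6))
K_X(t) = log M_X(t) = -log(1 - 5*e^(t)/6) - log(6)
D^4[K](t) = (750*e^(3*t) + 3600*e^(2*t) + 1080*e^(t))/(625*e^(4*t) - 3000*e^(3*t) + 5400*e^(2*t) - 4320*e^(t) + 1296)

κ_4 = D^4[K](0) = 5430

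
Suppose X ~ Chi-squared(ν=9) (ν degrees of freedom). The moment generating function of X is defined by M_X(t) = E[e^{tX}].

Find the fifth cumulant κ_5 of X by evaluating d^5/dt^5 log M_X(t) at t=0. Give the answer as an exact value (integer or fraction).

M_X(t) = (1 - 2*t)^(-9/2)
K_X(t) = log M_X(t) = -9*log(1 - 2*t)/2
K^(5)(t) = -3456/(32*t^5 - 80*t^4 + 80*t^3 - 40*t^2 + 10*t - 1)

κ_5 = K^(5)(0) = 3456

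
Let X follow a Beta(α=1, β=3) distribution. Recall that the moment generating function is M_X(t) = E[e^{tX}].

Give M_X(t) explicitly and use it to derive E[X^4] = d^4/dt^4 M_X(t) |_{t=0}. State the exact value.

M_X(t) = ₁F₁(1; 4; t)
M′(t) = ₁F₁(2; 5; t)/4
M′′(t) = ₁F₁(3; 6; t)/10
M′′′(t) = ₁F₁(4; 7; t)/20
M′′′′(t) = ₁F₁(5; 8; t)/35

E[X^4] = M′′′′(0) = 1/35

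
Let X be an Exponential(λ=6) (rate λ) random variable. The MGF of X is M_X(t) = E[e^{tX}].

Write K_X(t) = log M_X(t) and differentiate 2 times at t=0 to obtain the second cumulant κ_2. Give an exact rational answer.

κ_2 = d^2K/dt^2 |_{t=0} = 1/36

M_X(t) = 6/(6 - t)
K_X(t) = log M_X(t) = -log(6 - t) + log(6)
dK/dt = -1/(t - 6)
d^2K/dt^2 = 1/(t^2 - 12*t + 36)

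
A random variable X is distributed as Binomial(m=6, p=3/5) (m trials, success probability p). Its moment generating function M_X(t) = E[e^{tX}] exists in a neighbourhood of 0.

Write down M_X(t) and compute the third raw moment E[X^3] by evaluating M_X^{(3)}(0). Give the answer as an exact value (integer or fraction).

E[X^3] = D^3[M](0) = 1548/25

M_X(t) = (3*e^(t)/5 + 2/5)^6
D^3[M](t) = 157464*e^(6*t)/15625 + 2916*e^(5*t)/125 + 62208*e^(4*t)/3125 + 23328*e^(3*t)/3125 + 3456*e^(2*t)/3125 + 576*e^(t)/15625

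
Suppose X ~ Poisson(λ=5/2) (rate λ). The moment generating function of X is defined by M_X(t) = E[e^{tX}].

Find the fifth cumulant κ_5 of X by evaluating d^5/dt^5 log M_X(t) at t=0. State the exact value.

M_X(t) = e^(5*e^(t)/2 - 5/2)
K_X(t) = log M_X(t) = 5*e^(t)/2 - 5/2
dK/dt = 5*e^(t)/2
d^2K/dt^2 = 5*e^(t)/2
d^3K/dt^3 = 5*e^(t)/2
d^4K/dt^4 = 5*e^(t)/2
d^5K/dt^5 = 5*e^(t)/2

κ_5 = d^5K/dt^5 |_{t=0} = 5/2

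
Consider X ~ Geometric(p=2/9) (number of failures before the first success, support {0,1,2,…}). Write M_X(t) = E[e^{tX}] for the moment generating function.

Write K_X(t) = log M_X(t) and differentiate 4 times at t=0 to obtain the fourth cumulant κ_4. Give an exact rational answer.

κ_4 = K′′′′(0) = 12033/8

M_X(t) = 2/(9*(1 - 7*e^(t)/9))
K_X(t) = log M_X(t) = -log(1 - 7*e^(t)/9) - 2*log(3) + log(2)
K′(t) = -7*e^(t)/(7*e^(t) - 9)
K′′(t) = 63*e^(t)/(49*e^(2*t) - 126*e^(t) + 81)
K′′′(t) = (-441*e^(2*t) - 567*e^(t))/(343*e^(3*t) - 1323*e^(2*t) + 1701*e^(t) - 729)
K′′′′(t) = (3087*e^(3*t) + 15876*e^(2*t) + 5103*e^(t))/(2401*e^(4*t) - 12348*e^(3*t) + 23814*e^(2*t) - 20412*e^(t) + 6561)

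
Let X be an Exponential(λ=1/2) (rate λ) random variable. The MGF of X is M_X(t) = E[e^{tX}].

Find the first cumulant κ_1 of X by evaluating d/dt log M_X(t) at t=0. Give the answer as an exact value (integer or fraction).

M_X(t) = 1/(2*(1/2 - t))
K_X(t) = log M_X(t) = -log(1/2 - t) - log(2)
K′(t) = -2/(2*t - 1)

κ_1 = K′(0) = 2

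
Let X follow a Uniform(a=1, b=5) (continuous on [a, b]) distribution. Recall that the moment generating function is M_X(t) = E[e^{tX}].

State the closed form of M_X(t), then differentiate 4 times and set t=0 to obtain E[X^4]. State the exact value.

E[X^4] = d^4M/dt^4 |_{t=0} = 781/5

M_X(t) = (e^(5*t) - e^(t))/(4*t)
dM/dt = (5*t*e^(5*t) - t*e^(t) - e^(5*t) + e^(t))/(4*t^2)
d^2M/dt^2 = (25*t^2*e^(5*t) - t^2*e^(t) - 10*t*e^(5*t) + 2*t*e^(t) + 2*e^(5*t) - 2*e^(t))/(4*t^3)
d^3M/dt^3 = (125*t^3*e^(5*t) - t^3*e^(t) - 75*t^2*e^(5*t) + 3*t^2*e^(t) + 30*t*e^(5*t) - 6*t*e^(t) - 6*e^(5*t) + 6*e^(t))/(4*t^4)
d^4M/dt^4 = (625*t^4*e^(5*t) - t^4*e^(t) - 500*t^3*e^(5*t) + 4*t^3*e^(t) + 300*t^2*e^(5*t) - 12*t^2*e^(t) - 120*t*e^(5*t) + 24*t*e^(t) + 24*e^(5*t) - 24*e^(t))/(4*t^5)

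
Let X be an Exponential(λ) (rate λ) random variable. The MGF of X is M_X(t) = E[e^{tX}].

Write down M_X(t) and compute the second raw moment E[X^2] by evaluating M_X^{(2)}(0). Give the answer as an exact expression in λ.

E[X^2] = D^2[M](0) = 2/λ^2

M_X(t) = λ/(λ - t)
D^2[M](t) = -2*λ/(-λ^3 + 3*λ^2*t - 3*λ*t^2 + t^3)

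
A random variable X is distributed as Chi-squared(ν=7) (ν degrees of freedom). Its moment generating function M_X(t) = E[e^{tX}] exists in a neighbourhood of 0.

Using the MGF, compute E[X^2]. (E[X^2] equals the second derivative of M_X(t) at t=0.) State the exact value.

M_X(t) = (1 - 2*t)^(-7/2)
D^2[M](t) = -63/(32*t^5*√(1 - 2*t) - 80*t^4*√(1 - 2*t) + 80*t^3*√(1 - 2*t) - 40*t^2*√(1 - 2*t) + 10*t*√(1 - 2*t) - √(1 - 2*t))

E[X^2] = D^2[M](0) = 63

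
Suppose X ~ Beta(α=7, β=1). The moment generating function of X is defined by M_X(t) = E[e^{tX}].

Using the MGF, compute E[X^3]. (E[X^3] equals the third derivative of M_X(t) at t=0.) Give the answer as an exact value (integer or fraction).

M_X(t) = ₁F₁(7; 8; t)
M′(t) = 7*₁F₁(8; 9; t)/8
M′′(t) = 7*₁F₁(9; 10; t)/9
M′′′(t) = 7*₁F₁(10; 11; t)/10

E[X^3] = M′′′(0) = 7/10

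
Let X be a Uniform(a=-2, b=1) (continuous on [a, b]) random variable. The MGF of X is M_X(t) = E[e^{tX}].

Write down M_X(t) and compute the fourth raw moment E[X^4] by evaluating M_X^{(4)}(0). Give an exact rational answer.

M_X(t) = (e^(t) - e^(-2*t))/(3*t)
dM/dt = (t*e^(3*t) + 2*t - e^(3*t) + 1)*e^(-2*t)/(3*t^2)
d^2M/dt^2 = (t^2*e^(3*t) - 4*t^2 - 2*t*e^(3*t) - 4*t + 2*e^(3*t) - 2)*e^(-2*t)/(3*t^3)
d^3M/dt^3 = (t^3*e^(3*t) + 8*t^3 - 3*t^2*e^(3*t) + 12*t^2 + 6*t*e^(3*t) + 12*t - 6*e^(3*t) + 6)*e^(-2*t)/(3*t^4)
d^4M/dt^4 = (t^4*e^(3*t) - 16*t^4 - 4*t^3*e^(3*t) - 32*t^3 + 12*t^2*e^(3*t) - 48*t^2 - 24*t*e^(3*t) - 48*t + 24*e^(3*t) - 24)*e^(-2*t)/(3*t^5)

E[X^4] = d^4M/dt^4 |_{t=0} = 11/5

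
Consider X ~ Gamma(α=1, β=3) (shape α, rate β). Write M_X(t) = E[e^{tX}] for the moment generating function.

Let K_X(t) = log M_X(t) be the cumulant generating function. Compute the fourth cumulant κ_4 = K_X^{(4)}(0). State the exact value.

M_X(t) = 3/(3 - t)
K_X(t) = log M_X(t) = -log(3 - t) + log(3)
K^(4)(t) = 6/(t^4 - 12*t^3 + 54*t^2 - 108*t + 81)

κ_4 = K^(4)(0) = 2/27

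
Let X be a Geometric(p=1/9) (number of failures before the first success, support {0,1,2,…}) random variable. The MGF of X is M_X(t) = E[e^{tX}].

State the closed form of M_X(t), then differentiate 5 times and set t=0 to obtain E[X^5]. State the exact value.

M_X(t) = 1/(9*(1 - 8*e^(t)/9))
dM/dt = 8*e^(t)/(64*e^(2*t) - 144*e^(t) + 81)
d^2M/dt^2 = (-64*e^(2*t) - 72*e^(t))/(512*e^(3*t) - 1728*e^(2*t) + 1944*e^(t) - 729)
d^3M/dt^3 = (512*e^(3*t) + 2304*e^(2*t) + 648*e^(t))/(4096*e^(4*t) - 18432*e^(3*t) + 31104*e^(2*t) - 23328*e^(t) + 6561)
d^4M/dt^4 = (-4096*e^(4*t) - 50688*e^(3*t) - 57024*e^(2*t) - 5832*e^(t))/(32768*e^(5*t) - 184320*e^(4*t) + 414720*e^(3*t) - 466560*e^(2*t) + 262440*e^(t) - 59049)

E[X^5] = d^5M/dt^5 |_{t=0} = 4993928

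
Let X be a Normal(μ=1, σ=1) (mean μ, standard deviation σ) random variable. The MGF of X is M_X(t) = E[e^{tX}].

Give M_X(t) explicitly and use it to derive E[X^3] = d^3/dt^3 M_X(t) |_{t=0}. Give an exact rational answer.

E[X^3] = M^(3)(0) = 4

M_X(t) = e^(t^2/2 + t)
M^(3)(t) = t^3*e^(t)*e^(t^2/2) + 3*t^2*e^(t)*e^(t^2/2) + 6*t*e^(t)*e^(t^2/2) + 4*e^(t)*e^(t^2/2)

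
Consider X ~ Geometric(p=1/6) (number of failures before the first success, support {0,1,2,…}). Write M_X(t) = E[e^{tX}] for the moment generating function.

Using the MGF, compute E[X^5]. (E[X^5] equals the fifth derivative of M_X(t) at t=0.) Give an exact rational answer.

E[X^5] = M′′′′′(0) = 544505

M_X(t) = 1/(6*(1 - 5*e^(t)/6))
M′(t) = 5*e^(t)/(25*e^(2*t) - 60*e^(t) + 36)
M′′(t) = (-25*e^(2*t) - 30*e^(t))/(125*e^(3*t) - 450*e^(2*t) + 540*e^(t) - 216)
M′′′(t) = (125*e^(3*t) + 600*e^(2*t) + 180*e^(t))/(625*e^(4*t) - 3000*e^(3*t) + 5400*e^(2*t) - 4320*e^(t) + 1296)
M′′′′(t) = (-625*e^(4*t) - 8250*e^(3*t) - 9900*e^(2*t) - 1080*e^(t))/(3125*e^(5*t) - 18750*e^(4*t) + 45000*e^(3*t) - 54000*e^(2*t) + 32400*e^(t) - 7776)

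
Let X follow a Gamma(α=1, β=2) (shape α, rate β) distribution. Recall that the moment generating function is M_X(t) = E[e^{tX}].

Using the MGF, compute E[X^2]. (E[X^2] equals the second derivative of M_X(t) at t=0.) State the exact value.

E[X^2] = d^2M/dt^2 |_{t=0} = 1/2

M_X(t) = 2/(2 - t)
dM/dt = 2/(t^2 - 4*t + 4)
d^2M/dt^2 = -4/(t^3 - 6*t^2 + 12*t - 8)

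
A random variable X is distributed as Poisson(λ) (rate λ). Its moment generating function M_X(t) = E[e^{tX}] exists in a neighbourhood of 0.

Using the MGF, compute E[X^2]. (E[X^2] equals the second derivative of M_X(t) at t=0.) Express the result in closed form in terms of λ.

M_X(t) = e^(λ*(e^(t) - 1))
M^(2)(t) = (λ^2*e^(2*t)*e^(λ*e^(t)) + λ*e^(t)*e^(λ*e^(t)))*e^(-λ)

E[X^2] = M^(2)(0) = λ*(λ + 1)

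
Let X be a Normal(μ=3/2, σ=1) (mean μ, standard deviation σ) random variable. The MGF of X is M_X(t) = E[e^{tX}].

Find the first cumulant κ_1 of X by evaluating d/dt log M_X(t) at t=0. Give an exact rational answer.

M_X(t) = e^(t^2/2 + 3*t/2)
K_X(t) = log M_X(t) = t^2/2 + 3*t/2
dK/dt = t + 3/2

κ_1 = dK/dt |_{t=0} = 3/2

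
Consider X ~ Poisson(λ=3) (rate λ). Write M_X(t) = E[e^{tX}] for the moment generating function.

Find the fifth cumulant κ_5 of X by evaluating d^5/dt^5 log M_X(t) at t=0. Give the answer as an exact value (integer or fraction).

M_X(t) = e^(3*e^(t) - 3)
K_X(t) = log M_X(t) = 3*e^(t) - 3
K′(t) = 3*e^(t)
K′′(t) = 3*e^(t)
K′′′(t) = 3*e^(t)
K′′′′(t) = 3*e^(t)
K′′′′′(t) = 3*e^(t)

κ_5 = K′′′′′(0) = 3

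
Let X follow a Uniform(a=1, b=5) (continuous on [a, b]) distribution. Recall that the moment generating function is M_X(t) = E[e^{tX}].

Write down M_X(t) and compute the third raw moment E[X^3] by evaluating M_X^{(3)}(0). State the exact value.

E[X^3] = M′′′(0) = 39

M_X(t) = (e^(5*t) - e^(t))/(4*t)
M′(t) = (5*t*e^(5*t) - t*e^(t) - e^(5*t) + e^(t))/(4*t^2)
M′′(t) = (25*t^2*e^(5*t) - t^2*e^(t) - 10*t*e^(5*t) + 2*t*e^(t) + 2*e^(5*t) - 2*e^(t))/(4*t^3)
M′′′(t) = (125*t^3*e^(5*t) - t^3*e^(t) - 75*t^2*e^(5*t) + 3*t^2*e^(t) + 30*t*e^(5*t) - 6*t*e^(t) - 6*e^(5*t) + 6*e^(t))/(4*t^4)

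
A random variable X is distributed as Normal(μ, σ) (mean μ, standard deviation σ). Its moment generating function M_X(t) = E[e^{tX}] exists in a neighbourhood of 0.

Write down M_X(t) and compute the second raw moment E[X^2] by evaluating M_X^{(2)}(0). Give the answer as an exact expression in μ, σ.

M_X(t) = e^(μ*t + σ^2*t^2/2)
M^(2)(t) = μ^2*e^(μ*t)*e^(σ^2*t^2/2) + 2*μ*σ^2*t*e^(μ*t)*e^(σ^2*t^2/2) + σ^4*t^2*e^(μ*t)*e^(σ^2*t^2/2) + σ^2*e^(μ*t)*e^(σ^2*t^2/2)

E[X^2] = M^(2)(0) = μ^2 + σ^2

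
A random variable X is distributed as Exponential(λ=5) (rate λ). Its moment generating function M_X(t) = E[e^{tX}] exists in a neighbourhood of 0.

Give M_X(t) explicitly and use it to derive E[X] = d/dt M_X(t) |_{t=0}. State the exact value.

E[X] = D[M](0) = 1/5

M_X(t) = 5/(5 - t)
D[M](t) = 5/(t^2 - 10*t + 25)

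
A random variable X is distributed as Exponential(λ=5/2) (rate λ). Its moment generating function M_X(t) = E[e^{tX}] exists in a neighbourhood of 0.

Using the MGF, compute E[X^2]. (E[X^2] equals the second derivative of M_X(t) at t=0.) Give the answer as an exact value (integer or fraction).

M_X(t) = 5/(2*(5/2 - t))
dM/dt = 10/(4*t^2 - 20*t + 25)
d^2M/dt^2 = -40/(8*t^3 - 60*t^2 + 150*t - 125)

E[X^2] = d^2M/dt^2 |_{t=0} = 8/25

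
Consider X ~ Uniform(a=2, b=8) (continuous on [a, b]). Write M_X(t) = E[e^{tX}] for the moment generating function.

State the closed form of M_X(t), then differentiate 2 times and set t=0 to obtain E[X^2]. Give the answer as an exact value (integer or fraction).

M_X(t) = (e^(8*t) - e^(2*t))/(6*t)
M′(t) = (8*t*e^(8*t) - 2*t*e^(2*t) - e^(8*t) + e^(2*t))/(6*t^2)
M′′(t) = (32*t^2*e^(8*t) - 2*t^2*e^(2*t) - 8*t*e^(8*t) + 2*t*e^(2*t) + e^(8*t) - e^(2*t))/(3*t^3)

E[X^2] = M′′(0) = 28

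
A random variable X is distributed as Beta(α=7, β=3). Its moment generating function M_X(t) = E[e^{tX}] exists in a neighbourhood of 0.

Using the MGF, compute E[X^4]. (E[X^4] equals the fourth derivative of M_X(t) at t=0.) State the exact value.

E[X^4] = d^4M/dt^4 |_{t=0} = 42/143

M_X(t) = ₁F₁(7; 10; t)
dM/dt = 7*₁F₁(8; 11; t)/10
d^2M/dt^2 = 28*₁F₁(9; 12; t)/55
d^3M/dt^3 = 21*₁F₁(10; 13; t)/55
d^4M/dt^4 = 42*₁F₁(11; 14; t)/143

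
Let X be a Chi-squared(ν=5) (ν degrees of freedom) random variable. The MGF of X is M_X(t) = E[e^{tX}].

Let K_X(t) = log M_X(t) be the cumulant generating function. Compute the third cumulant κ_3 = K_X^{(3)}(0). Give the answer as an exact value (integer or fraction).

κ_3 = K′′′(0) = 40

M_X(t) = (1 - 2*t)^(-5/2)
K_X(t) = log M_X(t) = -5*log(1 - 2*t)/2
K′(t) = -5/(2*t - 1)
K′′(t) = 10/(4*t^2 - 4*t + 1)
K′′′(t) = -40/(8*t^3 - 12*t^2 + 6*t - 1)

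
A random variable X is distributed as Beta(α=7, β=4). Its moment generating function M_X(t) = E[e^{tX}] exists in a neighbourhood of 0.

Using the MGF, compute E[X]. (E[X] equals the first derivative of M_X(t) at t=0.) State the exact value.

E[X] = M′(0) = 7/11

M_X(t) = ₁F₁(7; 11; t)
M′(t) = 7*₁F₁(8; 12; t)/11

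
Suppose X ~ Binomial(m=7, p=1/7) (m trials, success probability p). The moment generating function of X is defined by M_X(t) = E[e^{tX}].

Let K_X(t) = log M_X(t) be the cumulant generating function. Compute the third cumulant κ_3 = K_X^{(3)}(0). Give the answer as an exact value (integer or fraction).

κ_3 = D^3[K](0) = 30/49

M_X(t) = (e^(t)/7 + 6/7)^7
K_X(t) = log M_X(t) = 7*log(e^(t)/7 + 6/7)
D^3[K](t) = (-42*e^(2*t) + 252*e^(t))/(e^(3*t) + 18*e^(2*t) + 108*e^(t) + 216)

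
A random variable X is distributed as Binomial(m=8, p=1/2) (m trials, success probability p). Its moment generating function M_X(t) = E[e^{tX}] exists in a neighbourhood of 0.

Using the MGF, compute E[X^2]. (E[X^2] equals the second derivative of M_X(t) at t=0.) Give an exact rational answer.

M_X(t) = (e^(t)/2 + 1/2)^8
M′(t) = e^(8*t)/32 + 7*e^(7*t)/32 + 21*e^(6*t)/32 + 35*e^(5*t)/32 + 35*e^(4*t)/32 + 21*e^(3*t)/32 + 7*e^(2*t)/32 + e^(t)/32
M′′(t) = e^(8*t)/4 + 49*e^(7*t)/32 + 63*e^(6*t)/16 + 175*e^(5*t)/32 + 35*e^(4*t)/8 + 63*e^(3*t)/32 + 7*e^(2*t)/16 + e^(t)/32

E[X^2] = M′′(0) = 18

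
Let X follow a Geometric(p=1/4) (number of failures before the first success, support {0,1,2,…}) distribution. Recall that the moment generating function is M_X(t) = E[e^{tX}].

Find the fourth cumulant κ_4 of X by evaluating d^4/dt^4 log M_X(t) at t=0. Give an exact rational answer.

M_X(t) = 1/(4*(1 - 3*e^(t)/4))
K_X(t) = log M_X(t) = -log(1 - 3*e^(t)/4) - 2*log(2)
D^4[K](t) = (108*e^(3*t) + 576*e^(2*t) + 192*e^(t))/(81*e^(4*t) - 432*e^(3*t) + 864*e^(2*t) - 768*e^(t) + 256)

κ_4 = D^4[K](0) = 876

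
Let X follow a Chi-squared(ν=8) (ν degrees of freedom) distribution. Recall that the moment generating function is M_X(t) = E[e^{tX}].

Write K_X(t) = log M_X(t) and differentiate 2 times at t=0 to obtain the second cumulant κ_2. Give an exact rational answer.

κ_2 = K^(2)(0) = 16

M_X(t) = (1 - 2*t)^(-4)
K_X(t) = log M_X(t) = -4*log(1 - 2*t)
K^(2)(t) = 16/(4*t^2 - 4*t + 1)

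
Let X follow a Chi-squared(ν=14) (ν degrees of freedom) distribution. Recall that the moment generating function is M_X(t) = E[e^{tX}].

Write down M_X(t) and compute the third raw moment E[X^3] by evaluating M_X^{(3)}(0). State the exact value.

E[X^3] = D^3[M](0) = 4032

M_X(t) = (1 - 2*t)^(-7)
D^3[M](t) = 4032/(1024*t^10 - 5120*t^9 + 11520*t^8 - 15360*t^7 + 13440*t^6 - 8064*t^5 + 3360*t^4 - 960*t^3 + 180*t^2 - 20*t + 1)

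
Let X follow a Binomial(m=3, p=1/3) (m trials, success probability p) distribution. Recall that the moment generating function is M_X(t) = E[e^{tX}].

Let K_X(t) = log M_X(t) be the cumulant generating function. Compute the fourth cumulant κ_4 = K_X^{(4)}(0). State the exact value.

M_X(t) = (e^(t)/3 + 2/3)^3
K_X(t) = log M_X(t) = 3*log(e^(t)/3 + 2/3)
K^(4)(t) = (6*e^(3*t) - 48*e^(2*t) + 24*e^(t))/(e^(4*t) + 8*e^(3*t) + 24*e^(2*t) + 32*e^(t) + 16)

κ_4 = K^(4)(0) = -2/9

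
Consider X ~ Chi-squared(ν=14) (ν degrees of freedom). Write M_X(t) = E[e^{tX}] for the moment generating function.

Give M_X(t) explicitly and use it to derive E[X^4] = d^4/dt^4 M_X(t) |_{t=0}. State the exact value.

E[X^4] = D^4[M](0) = 80640

M_X(t) = (1 - 2*t)^(-7)
D^4[M](t) = -80640/(2048*t^11 - 11264*t^10 + 28160*t^9 - 42240*t^8 + 42240*t^7 - 29568*t^6 + 14784*t^5 - 5280*t^4 + 1320*t^3 - 220*t^2 + 22*t - 1)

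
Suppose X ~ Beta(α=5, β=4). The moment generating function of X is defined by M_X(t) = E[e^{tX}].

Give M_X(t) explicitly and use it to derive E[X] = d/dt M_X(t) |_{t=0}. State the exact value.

M_X(t) = ₁F₁(5; 9; t)
M^(1)(t) = 5*₁F₁(6; 10; t)/9

E[X] = M^(1)(0) = 5/9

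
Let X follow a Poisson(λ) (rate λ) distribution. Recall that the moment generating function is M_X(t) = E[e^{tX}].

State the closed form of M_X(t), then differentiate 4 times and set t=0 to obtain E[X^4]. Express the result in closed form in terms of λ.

E[X^4] = M^(4)(0) = λ*(λ^3 + 6*λ^2 + 7*λ + 1)

M_X(t) = e^(λ*(e^(t) - 1))
M^(4)(t) = (λ^4*e^(4*t)*e^(λ*e^(t)) + 6*λ^3*e^(3*t)*e^(λ*e^(t)) + 7*λ^2*e^(2*t)*e^(λ*e^(t)) + λ*e^(t)*e^(λ*e^(t)))*e^(-λ)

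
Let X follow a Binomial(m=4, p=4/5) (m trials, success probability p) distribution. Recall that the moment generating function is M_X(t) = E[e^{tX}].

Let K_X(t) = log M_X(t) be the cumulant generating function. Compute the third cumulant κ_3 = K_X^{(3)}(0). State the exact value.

κ_3 = d^3K/dt^3 |_{t=0} = -48/125

M_X(t) = (4*e^(t)/5 + 1/5)^4
K_X(t) = log M_X(t) = 4*log(4*e^(t)/5 + 1/5)
dK/dt = 16*e^(t)/(4*e^(t) + 1)
d^2K/dt^2 = 16*e^(t)/(16*e^(2*t) + 8*e^(t) + 1)
d^3K/dt^3 = (-64*e^(2*t) + 16*e^(t))/(64*e^(3*t) + 48*e^(2*t) + 12*e^(t) + 1)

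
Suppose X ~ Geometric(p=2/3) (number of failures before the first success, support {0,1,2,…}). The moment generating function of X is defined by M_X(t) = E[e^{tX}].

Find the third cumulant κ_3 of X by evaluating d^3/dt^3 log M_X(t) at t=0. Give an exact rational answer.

κ_3 = K′′′(0) = 3/2

M_X(t) = 2/(3*(1 - e^(t)/3))
K_X(t) = log M_X(t) = -log(1 - e^(t)/3) - log(3) + log(2)
K′(t) = -e^(t)/(e^(t) - 3)
K′′(t) = 3*e^(t)/(e^(2*t) - 6*e^(t) + 9)
K′′′(t) = (-3*e^(2*t) - 9*e^(t))/(e^(3*t) - 9*e^(2*t) + 27*e^(t) - 27)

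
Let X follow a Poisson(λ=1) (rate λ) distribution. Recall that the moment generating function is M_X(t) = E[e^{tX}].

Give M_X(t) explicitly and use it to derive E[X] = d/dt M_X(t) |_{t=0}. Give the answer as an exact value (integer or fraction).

M_X(t) = e^(e^(t) - 1)
M′(t) = e^(-1)*e^(t)*e^(e^(t))

E[X] = M′(0) = 1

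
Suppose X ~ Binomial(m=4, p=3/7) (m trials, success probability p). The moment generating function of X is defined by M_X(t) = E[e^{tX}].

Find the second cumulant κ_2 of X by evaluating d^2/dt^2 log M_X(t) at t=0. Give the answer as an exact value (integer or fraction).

M_X(t) = (3*e^(t)/7 + 4/7)^4
K_X(t) = log M_X(t) = 4*log(3*e^(t)/7 + 4/7)
D^2[K](t) = 48*e^(t)/(9*e^(2*t) + 24*e^(t) + 16)

κ_2 = D^2[K](0) = 48/49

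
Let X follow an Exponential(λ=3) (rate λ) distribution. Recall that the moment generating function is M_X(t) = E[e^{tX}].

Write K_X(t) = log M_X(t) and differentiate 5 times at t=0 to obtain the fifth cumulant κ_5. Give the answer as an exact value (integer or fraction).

M_X(t) = 3/(3 - t)
K_X(t) = log M_X(t) = -log(3 - t) + log(3)
K^(5)(t) = -24/(t^5 - 15*t^4 + 90*t^3 - 270*t^2 + 405*t - 243)

κ_5 = K^(5)(0) = 8/81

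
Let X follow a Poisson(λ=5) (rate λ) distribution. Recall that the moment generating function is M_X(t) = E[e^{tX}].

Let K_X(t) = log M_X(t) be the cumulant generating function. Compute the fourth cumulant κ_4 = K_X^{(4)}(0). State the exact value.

κ_4 = K′′′′(0) = 5

M_X(t) = e^(5*e^(t) - 5)
K_X(t) = log M_X(t) = 5*e^(t) - 5
K′(t) = 5*e^(t)
K′′(t) = 5*e^(t)
K′′′(t) = 5*e^(t)
K′′′′(t) = 5*e^(t)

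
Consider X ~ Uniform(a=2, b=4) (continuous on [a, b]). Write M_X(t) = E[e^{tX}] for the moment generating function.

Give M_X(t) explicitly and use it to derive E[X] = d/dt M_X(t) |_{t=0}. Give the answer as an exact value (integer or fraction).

E[X] = dM/dt |_{t=0} = 3

M_X(t) = (e^(4*t) - e^(2*t))/(2*t)
dM/dt = (4*t*e^(4*t) - 2*t*e^(2*t) - e^(4*t) + e^(2*t))/(2*t^2)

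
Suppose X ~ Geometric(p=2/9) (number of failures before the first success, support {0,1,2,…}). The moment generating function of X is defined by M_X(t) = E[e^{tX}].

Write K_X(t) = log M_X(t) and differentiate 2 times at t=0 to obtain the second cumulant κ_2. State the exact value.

κ_2 = K′′(0) = 63/4

M_X(t) = 2/(9*(1 - 7*e^(t)/9))
K_X(t) = log M_X(t) = -log(1 - 7*e^(t)/9) - 2*log(3) + log(2)
K′(t) = -7*e^(t)/(7*e^(t) - 9)
K′′(t) = 63*e^(t)/(49*e^(2*t) - 126*e^(t) + 81)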